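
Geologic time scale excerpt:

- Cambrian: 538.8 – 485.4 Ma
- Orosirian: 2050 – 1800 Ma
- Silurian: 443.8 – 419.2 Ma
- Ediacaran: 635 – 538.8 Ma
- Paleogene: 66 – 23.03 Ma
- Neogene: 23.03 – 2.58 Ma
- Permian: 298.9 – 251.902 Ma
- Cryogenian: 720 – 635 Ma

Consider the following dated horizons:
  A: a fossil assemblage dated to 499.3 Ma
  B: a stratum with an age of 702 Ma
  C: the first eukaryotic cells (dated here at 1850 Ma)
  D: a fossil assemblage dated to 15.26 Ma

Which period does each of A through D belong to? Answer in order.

A: 499.3 Ma lies in 538.8–485.4 Ma, so Cambrian.
B: 702 Ma lies in 720–635 Ma, so Cryogenian.
C: 1850 Ma lies in 2050–1800 Ma, so Orosirian.
D: 15.26 Ma lies in 23.03–2.58 Ma, so Neogene.

A — Cambrian; B — Cryogenian; C — Orosirian; D — Neogene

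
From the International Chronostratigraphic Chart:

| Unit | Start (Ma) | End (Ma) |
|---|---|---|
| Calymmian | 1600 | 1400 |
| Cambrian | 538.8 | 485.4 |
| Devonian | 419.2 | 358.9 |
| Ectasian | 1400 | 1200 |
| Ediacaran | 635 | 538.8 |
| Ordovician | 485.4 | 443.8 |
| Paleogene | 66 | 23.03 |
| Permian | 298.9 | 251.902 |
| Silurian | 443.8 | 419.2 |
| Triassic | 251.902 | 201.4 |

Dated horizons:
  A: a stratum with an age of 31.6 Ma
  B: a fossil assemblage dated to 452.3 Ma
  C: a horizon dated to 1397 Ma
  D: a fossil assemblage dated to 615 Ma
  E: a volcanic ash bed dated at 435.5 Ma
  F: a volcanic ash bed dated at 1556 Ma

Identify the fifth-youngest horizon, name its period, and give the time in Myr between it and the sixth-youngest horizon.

C, in the Ectasian; 159 million years to F

Smaller Ma means younger, so youngest first: A 31.6 < E 435.5 < B 452.3 < D 615 < C 1397 < F 1556.
Counting 5 along gives C (1397 Ma); the excerpt puts that inside the Ectasian, 1400–1200 Ma.
Next in line is F (1556 Ma), and 1556 − 1397 = 159 Myr.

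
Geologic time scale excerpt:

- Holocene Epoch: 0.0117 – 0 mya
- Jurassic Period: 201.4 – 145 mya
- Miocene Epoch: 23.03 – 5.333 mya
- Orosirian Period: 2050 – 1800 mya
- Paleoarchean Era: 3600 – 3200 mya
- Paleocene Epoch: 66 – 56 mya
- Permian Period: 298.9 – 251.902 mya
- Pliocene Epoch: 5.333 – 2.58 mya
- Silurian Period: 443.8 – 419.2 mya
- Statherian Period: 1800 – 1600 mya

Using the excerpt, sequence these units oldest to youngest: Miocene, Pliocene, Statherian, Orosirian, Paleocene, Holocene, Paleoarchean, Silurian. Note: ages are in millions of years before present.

Paleoarchean, Orosirian, Statherian, Silurian, Paleocene, Miocene, Pliocene, Holocene

The oldest of these is Paleoarchean (starts 3600 Ma) and the youngest is Holocene (ends 0 Ma).
In between, by decreasing start age: Orosirian (2050), Statherian (1800), Silurian (443.8), Paleocene (66), Miocene (23.03), Pliocene (5.333).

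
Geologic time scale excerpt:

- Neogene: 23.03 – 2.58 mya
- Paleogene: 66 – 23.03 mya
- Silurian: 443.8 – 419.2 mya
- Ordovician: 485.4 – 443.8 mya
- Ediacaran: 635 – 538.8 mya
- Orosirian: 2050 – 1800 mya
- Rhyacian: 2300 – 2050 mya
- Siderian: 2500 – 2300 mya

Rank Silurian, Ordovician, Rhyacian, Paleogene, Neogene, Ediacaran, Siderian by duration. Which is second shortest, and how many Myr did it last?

Start − end for each: Silurian 443.8 − 419.2 = 24.6; Ordovician 485.4 − 443.8 = 41.6; Rhyacian 2300 − 2050 = 250; Paleogene 66 − 23.03 = 42.97; Neogene 23.03 − 2.58 = 20.45; Ediacaran 635 − 538.8 = 96.2; Siderian 2500 − 2300 = 200.
Ranking these from shortest: Neogene < Silurian < Ordovician < Paleogene < Ediacaran < Siderian < Rhyacian.
Position 2 in that ranking is Silurian, which lasted 24.6 Myr.

Silurian, 24.6 million years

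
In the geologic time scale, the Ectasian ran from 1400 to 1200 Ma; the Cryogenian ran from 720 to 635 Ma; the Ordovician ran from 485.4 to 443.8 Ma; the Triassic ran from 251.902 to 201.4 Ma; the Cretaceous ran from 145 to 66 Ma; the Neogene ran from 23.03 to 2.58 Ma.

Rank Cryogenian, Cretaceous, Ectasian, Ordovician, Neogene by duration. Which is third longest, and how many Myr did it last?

Durations: Cryogenian 85; Cretaceous 79; Ectasian 200; Ordovician 41.6; Neogene 20.45 Myr.
Sorted longest-first: Ectasian (200), Cryogenian (85), Cretaceous (79), Ordovician (41.6), Neogene (20.45).
The third longest is Cretaceous at 79 Myr.

Cretaceous, 79 million years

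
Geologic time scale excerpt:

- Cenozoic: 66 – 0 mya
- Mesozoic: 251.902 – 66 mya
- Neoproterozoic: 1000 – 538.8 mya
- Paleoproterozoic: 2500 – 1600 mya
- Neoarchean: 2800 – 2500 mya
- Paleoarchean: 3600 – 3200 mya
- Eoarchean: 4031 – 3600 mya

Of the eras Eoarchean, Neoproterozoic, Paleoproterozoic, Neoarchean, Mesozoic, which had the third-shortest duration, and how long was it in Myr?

Durations: Eoarchean 431; Neoproterozoic 461.2; Paleoproterozoic 900; Neoarchean 300; Mesozoic 185.902 Myr.
Sorted shortest-first: Mesozoic (185.902), Neoarchean (300), Eoarchean (431), Neoproterozoic (461.2), Paleoproterozoic (900).
The third shortest is Eoarchean at 431 Myr.

Eoarchean, 431 million years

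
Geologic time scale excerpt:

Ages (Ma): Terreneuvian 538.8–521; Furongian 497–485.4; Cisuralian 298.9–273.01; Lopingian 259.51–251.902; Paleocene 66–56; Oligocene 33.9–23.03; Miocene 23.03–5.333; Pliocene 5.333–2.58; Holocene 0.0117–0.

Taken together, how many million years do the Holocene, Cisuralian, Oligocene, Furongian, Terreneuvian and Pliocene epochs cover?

68.9247 million years

Each duration: Holocene = 0.0117; Cisuralian = 25.89; Oligocene = 10.87; Furongian = 11.6; Terreneuvian = 17.8; Pliocene = 2.753.
Sum: 0.0117 + 25.89 + 10.87 + 11.6 + 17.8 + 2.753 = 68.9247 Myr.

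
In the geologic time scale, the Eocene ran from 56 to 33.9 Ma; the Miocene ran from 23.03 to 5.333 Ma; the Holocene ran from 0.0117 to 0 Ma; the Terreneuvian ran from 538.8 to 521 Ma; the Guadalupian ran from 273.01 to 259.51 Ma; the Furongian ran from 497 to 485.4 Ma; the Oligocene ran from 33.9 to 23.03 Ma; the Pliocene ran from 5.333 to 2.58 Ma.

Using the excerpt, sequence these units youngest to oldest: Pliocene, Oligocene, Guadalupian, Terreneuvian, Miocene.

Read off each span (Ma): Pliocene 5.333–2.58; Oligocene 33.9–23.03; Guadalupian 273.01–259.51; Terreneuvian 538.8–521; Miocene 23.03–5.333.
Larger Ma is older, so oldest→youngest is Terreneuvian, Guadalupian, Oligocene, Miocene, Pliocene; reverse it for youngest→oldest.

Pliocene → Miocene → Oligocene → Guadalupian → Terreneuvian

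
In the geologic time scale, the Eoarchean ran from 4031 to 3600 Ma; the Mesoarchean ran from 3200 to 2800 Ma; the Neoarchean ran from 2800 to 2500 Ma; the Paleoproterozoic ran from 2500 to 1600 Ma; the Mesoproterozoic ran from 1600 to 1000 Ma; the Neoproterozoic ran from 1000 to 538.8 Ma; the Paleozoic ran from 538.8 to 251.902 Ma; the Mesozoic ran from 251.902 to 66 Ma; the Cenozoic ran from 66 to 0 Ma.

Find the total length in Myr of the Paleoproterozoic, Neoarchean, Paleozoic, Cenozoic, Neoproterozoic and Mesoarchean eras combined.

2414.098 million years

Each duration: Paleoproterozoic = 900; Neoarchean = 300; Paleozoic = 286.898; Cenozoic = 66; Neoproterozoic = 461.2; Mesoarchean = 400.
Sum: 900 + 300 + 286.898 + 66 + 461.2 + 400 = 2414.098 Myr.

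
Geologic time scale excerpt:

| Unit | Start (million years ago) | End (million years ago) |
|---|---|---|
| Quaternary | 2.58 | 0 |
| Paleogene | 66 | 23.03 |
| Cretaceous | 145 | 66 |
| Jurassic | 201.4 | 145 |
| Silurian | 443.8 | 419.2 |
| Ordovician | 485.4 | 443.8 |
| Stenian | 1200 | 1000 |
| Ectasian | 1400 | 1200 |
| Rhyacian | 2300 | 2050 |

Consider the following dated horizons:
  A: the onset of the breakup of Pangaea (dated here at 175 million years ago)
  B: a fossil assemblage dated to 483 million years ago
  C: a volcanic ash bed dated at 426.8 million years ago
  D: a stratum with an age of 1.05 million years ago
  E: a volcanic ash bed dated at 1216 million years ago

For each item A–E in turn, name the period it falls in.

A — Jurassic; B — Ordovician; C — Silurian; D — Quaternary; E — Ectasian

Match each age against the start–end ranges in the excerpt: A = 175 Ma → Jurassic (201.4–145); B = 483 Ma → Ordovician (485.4–443.8); C = 426.8 Ma → Silurian (443.8–419.2); D = 1.05 Ma → Quaternary (2.58–0); E = 1216 Ma → Ectasian (1400–1200).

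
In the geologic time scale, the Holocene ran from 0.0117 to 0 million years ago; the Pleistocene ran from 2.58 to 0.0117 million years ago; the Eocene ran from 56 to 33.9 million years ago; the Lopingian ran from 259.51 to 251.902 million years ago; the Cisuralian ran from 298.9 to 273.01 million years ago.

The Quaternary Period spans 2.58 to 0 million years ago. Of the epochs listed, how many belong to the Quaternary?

2

Epochs inside 2.58–0 Ma: Pleistocene, Holocene — 2 in total.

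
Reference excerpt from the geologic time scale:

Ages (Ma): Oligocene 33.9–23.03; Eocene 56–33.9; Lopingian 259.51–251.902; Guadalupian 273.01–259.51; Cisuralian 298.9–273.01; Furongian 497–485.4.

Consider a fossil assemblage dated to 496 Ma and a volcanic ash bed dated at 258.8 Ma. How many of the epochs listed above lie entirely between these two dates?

496 Ma sits inside the Furongian (497–485.4) and 258.8 Ma inside the Lopingian (259.51–251.902); neither of those is wholly between the two dates.
The listed epochs lying completely between them are Cisuralian, Guadalupian — 2 in all.

2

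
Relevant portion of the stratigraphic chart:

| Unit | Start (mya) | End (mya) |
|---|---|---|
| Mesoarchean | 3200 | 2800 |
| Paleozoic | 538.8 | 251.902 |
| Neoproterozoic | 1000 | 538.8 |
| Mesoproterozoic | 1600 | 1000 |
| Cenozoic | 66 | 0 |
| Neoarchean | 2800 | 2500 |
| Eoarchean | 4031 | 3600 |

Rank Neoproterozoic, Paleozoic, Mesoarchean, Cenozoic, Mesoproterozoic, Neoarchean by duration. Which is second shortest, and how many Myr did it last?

Paleozoic, 286.898 million years

Start − end for each: Neoproterozoic 1000 − 538.8 = 461.2; Paleozoic 538.8 − 251.902 = 286.898; Mesoarchean 3200 − 2800 = 400; Cenozoic 66 − 0 = 66; Mesoproterozoic 1600 − 1000 = 600; Neoarchean 2800 − 2500 = 300.
Ranking these from shortest: Cenozoic < Paleozoic < Neoarchean < Mesoarchean < Neoproterozoic < Mesoproterozoic.
Position 2 in that ranking is Paleozoic, which lasted 286.898 Myr.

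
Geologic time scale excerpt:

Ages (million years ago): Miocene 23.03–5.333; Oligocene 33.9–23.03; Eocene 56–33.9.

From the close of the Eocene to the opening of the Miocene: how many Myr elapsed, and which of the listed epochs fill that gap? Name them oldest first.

End of Eocene = 33.9 Ma; start of Miocene = 23.03 Ma.
Gap = 33.9 − 23.03 = 10.87 Myr.
Epochs wholly inside 33.9–23.03 Ma: Oligocene (33.9–23.03).

10.87 million years; Oligocene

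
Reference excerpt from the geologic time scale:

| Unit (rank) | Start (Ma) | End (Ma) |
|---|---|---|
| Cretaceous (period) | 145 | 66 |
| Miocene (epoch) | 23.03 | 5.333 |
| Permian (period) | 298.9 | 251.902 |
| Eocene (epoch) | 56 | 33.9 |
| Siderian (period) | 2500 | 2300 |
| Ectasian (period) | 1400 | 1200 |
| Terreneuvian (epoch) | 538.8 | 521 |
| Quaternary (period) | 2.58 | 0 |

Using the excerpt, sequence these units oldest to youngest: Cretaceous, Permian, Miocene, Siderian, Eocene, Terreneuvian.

Siderian, Terreneuvian, Permian, Cretaceous, Eocene, Miocene

The oldest of these is Siderian (starts 2500 Ma) and the youngest is Miocene (ends 5.333 Ma).
In between, by decreasing start age: Terreneuvian (538.8), Permian (298.9), Cretaceous (145), Eocene (56).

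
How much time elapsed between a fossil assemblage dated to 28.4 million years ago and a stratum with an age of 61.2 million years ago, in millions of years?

61.2 − 28.4 = 32.8 million years.

32.8 million years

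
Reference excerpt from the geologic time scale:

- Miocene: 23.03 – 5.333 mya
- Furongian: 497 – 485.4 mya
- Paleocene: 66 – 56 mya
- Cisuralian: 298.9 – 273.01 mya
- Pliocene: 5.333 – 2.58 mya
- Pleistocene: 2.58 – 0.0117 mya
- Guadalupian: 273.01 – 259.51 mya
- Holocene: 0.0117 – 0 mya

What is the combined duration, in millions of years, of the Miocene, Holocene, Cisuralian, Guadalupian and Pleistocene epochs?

59.667 million years

Each duration: Miocene = 17.697; Holocene = 0.0117; Cisuralian = 25.89; Guadalupian = 13.5; Pleistocene = 2.5683.
Sum: 17.697 + 0.0117 + 25.89 + 13.5 + 2.5683 = 59.667 Myr.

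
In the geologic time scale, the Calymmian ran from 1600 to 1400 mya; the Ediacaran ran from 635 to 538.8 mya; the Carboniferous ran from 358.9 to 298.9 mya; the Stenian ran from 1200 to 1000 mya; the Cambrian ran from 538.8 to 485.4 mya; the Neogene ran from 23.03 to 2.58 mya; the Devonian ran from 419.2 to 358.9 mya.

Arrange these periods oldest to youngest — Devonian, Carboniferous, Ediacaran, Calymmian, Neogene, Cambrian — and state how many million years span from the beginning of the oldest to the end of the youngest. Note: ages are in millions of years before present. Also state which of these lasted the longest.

Start ages (Ma): Calymmian 1600, Ediacaran 635, Cambrian 538.8, Devonian 419.2, Carboniferous 358.9, Neogene 23.03.
Ordered oldest to youngest: Calymmian, Ediacaran, Cambrian, Devonian, Carboniferous, Neogene.
Span = 1600 − 2.58 = 1597.42 Myr.
Durations: Ediacaran 96.2, Carboniferous 60, Neogene 20.45, Calymmian 200, Cambrian 53.4, Devonian 60.3 → longest is Calymmian (200 Myr).

Calymmian → Ediacaran → Cambrian → Devonian → Carboniferous → Neogene; total span 1597.42 Myr; longest is Calymmian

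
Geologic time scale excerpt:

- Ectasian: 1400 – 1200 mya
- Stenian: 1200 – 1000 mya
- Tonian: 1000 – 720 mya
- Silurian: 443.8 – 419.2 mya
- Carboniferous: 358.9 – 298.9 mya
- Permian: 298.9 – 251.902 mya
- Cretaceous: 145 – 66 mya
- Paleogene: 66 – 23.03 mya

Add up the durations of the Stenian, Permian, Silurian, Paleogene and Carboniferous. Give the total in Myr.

Each duration: Stenian = 200; Permian = 46.998; Silurian = 24.6; Paleogene = 42.97; Carboniferous = 60.
Sum: 200 + 46.998 + 24.6 + 42.97 + 60 = 374.568 Myr.

374.568 million years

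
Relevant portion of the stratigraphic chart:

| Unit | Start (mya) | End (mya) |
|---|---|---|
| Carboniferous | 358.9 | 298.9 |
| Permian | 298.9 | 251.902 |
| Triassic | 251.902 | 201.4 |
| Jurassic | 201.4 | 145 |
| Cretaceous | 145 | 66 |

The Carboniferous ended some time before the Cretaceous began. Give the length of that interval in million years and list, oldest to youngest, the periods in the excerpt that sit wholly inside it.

153.9 million years; Permian, Triassic, Jurassic

End of Carboniferous = 298.9 Ma; start of Cretaceous = 145 Ma.
Gap = 298.9 − 145 = 153.9 Myr.
Periods wholly inside 298.9–145 Ma: Permian (298.9–251.902), Triassic (251.902–201.4), Jurassic (201.4–145).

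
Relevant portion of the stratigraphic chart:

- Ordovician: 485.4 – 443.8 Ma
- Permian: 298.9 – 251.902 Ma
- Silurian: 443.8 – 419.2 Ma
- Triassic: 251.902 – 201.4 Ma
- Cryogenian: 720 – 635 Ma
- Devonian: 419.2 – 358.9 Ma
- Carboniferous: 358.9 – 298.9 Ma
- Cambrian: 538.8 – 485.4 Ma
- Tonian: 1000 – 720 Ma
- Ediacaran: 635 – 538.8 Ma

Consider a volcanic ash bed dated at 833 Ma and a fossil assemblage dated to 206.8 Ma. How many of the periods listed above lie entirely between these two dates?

The older date is 833 Ma and the younger is 206.8 Ma.
Periods with start < 833 and end > 206.8 Ma: Cryogenian (720–635), Ediacaran (635–538.8), Cambrian (538.8–485.4), Ordovician (485.4–443.8), Silurian (443.8–419.2), Devonian (419.2–358.9), Carboniferous (358.9–298.9), Permian (298.9–251.902).
That is 8 complete periods.

8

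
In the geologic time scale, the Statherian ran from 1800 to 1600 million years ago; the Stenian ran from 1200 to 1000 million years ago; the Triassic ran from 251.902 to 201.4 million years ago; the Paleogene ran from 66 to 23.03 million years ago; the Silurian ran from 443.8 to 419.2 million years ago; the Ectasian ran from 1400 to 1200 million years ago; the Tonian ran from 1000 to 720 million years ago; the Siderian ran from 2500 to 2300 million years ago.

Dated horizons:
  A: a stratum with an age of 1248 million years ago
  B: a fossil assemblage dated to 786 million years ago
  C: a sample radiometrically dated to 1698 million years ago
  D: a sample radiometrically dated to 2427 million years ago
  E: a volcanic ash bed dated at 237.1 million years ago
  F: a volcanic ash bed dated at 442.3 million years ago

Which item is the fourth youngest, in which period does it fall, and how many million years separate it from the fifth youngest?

A, in the Ectasian; 450 million years to C

Smaller Ma means younger, so youngest first: E 237.1 < F 442.3 < B 786 < A 1248 < C 1698 < D 2427.
Counting 4 along gives A (1248 Ma); the excerpt puts that inside the Ectasian, 1400–1200 Ma.
Next in line is C (1698 Ma), and 1698 − 1248 = 450 Myr.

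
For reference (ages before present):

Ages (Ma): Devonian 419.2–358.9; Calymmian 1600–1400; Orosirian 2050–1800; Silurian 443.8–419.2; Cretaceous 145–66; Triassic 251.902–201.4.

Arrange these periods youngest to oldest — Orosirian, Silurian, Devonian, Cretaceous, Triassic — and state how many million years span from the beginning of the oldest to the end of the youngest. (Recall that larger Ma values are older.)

Cretaceous → Triassic → Devonian → Silurian → Orosirian; total span 1984 Myr

From the excerpt: Orosirian 2050–1800; Silurian 443.8–419.2; Devonian 419.2–358.9; Cretaceous 145–66; Triassic 251.902–201.4 (Ma).
Larger Ma is earlier, so the oldest is Orosirian and the youngest is Cretaceous; youngest to oldest: Cretaceous, Triassic, Devonian, Silurian, Orosirian.
Oldest start 2050 minus youngest end 66 gives 1984 Myr overall.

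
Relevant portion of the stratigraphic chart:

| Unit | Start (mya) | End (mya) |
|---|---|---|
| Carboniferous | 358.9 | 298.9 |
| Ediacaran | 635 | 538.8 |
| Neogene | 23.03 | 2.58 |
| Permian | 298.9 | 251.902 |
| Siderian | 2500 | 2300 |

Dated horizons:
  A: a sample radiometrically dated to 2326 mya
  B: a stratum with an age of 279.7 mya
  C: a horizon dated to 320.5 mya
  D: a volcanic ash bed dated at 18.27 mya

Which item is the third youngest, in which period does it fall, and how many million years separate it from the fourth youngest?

Smaller Ma means younger, so youngest first: D 18.27 < B 279.7 < C 320.5 < A 2326.
Counting 3 along gives C (320.5 Ma); the excerpt puts that inside the Carboniferous, 358.9–298.9 Ma.
Next in line is A (2326 Ma), and 2326 − 320.5 = 2005.5 Myr.

C, in the Carboniferous; 2005.5 million years to A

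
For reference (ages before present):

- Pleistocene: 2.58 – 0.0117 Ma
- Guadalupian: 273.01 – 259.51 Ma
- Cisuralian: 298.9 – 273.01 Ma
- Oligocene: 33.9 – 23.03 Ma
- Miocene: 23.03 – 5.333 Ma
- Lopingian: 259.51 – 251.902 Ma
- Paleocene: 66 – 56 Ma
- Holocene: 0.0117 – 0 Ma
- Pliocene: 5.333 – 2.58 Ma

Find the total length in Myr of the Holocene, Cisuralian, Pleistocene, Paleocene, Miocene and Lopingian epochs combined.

63.775 million years

Each duration: Holocene = 0.0117; Cisuralian = 25.89; Pleistocene = 2.5683; Paleocene = 10; Miocene = 17.697; Lopingian = 7.608.
Sum: 0.0117 + 25.89 + 2.5683 + 10 + 17.697 + 7.608 = 63.775 Myr.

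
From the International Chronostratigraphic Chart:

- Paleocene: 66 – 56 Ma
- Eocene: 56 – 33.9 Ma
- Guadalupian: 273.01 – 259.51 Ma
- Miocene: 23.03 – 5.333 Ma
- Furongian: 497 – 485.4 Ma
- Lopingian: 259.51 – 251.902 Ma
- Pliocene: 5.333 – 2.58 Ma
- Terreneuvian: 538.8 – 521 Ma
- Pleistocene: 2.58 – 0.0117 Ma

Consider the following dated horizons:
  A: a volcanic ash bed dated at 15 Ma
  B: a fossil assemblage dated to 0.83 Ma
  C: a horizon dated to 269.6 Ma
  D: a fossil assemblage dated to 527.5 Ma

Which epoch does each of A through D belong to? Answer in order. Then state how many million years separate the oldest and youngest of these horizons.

A — Miocene; B — Pleistocene; C — Guadalupian; D — Terreneuvian; span 526.67 million years

Match each age against the start–end ranges in the excerpt: A = 15 Ma → Miocene (23.03–5.333); B = 0.83 Ma → Pleistocene (2.58–0.0117); C = 269.6 Ma → Guadalupian (273.01–259.51); D = 527.5 Ma → Terreneuvian (538.8–521).
The largest age is 527.5 Ma and the smallest is 0.83 Ma; their difference is 526.67 Myr.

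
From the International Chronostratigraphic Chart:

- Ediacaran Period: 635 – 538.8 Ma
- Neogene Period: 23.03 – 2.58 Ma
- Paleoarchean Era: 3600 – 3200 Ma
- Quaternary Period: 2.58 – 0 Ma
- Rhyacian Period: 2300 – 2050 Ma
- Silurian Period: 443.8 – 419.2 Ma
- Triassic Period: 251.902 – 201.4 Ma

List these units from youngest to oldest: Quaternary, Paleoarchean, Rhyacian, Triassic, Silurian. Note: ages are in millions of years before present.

Quaternary → Triassic → Silurian → Rhyacian → Paleoarchean

The oldest of these is Paleoarchean (starts 3600 Ma) and the youngest is Quaternary (ends 0 Ma).
In between, by decreasing start age: Rhyacian (2300), Silurian (443.8), Triassic (251.902).
Listing youngest first means reversing that sequence.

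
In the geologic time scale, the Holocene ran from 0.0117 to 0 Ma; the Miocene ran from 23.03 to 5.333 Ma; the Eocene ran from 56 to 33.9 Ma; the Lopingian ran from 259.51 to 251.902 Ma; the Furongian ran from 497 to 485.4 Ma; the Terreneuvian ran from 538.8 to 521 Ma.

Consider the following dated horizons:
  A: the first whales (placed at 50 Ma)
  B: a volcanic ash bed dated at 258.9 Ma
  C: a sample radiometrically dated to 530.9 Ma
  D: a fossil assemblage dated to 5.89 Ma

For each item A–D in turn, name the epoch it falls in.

A — Eocene; B — Lopingian; C — Terreneuvian; D — Miocene

Match each age against the start–end ranges in the excerpt: A = 50 Ma → Eocene (56–33.9); B = 258.9 Ma → Lopingian (259.51–251.902); C = 530.9 Ma → Terreneuvian (538.8–521); D = 5.89 Ma → Miocene (23.03–5.333).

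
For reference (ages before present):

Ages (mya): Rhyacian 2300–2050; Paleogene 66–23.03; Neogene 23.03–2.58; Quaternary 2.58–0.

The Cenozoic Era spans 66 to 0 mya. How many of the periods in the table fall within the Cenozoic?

3

Periods inside 66–0 Ma: Paleogene, Neogene, Quaternary — 3 in total.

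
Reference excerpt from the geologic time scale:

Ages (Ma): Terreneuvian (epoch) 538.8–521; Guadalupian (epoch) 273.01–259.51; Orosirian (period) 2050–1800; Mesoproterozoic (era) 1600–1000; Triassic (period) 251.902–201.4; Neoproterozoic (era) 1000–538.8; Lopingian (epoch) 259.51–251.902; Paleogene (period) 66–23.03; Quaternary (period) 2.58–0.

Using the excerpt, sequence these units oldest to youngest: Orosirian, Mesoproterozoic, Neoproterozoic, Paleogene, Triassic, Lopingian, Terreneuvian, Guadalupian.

Sorting by start age (descending Ma, since larger Ma = older): Orosirian start 2050, Mesoproterozoic start 1600, Neoproterozoic start 1000, Terreneuvian start 538.8, Guadalupian start 273.01, Lopingian start 259.51, Triassic start 251.902, Paleogene start 66.

Orosirian, Mesoproterozoic, Neoproterozoic, Terreneuvian, Guadalupian, Lopingian, Triassic, Paleogene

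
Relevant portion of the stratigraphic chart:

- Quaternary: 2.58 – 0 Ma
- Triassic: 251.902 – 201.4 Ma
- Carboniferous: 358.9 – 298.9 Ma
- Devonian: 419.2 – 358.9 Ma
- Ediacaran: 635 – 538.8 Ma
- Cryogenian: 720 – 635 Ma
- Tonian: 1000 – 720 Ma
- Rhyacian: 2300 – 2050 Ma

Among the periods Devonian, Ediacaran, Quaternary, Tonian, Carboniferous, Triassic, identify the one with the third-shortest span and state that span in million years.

Carboniferous, 60 million years

Durations: Devonian 60.3; Ediacaran 96.2; Quaternary 2.58; Tonian 280; Carboniferous 60; Triassic 50.502 Myr.
Sorted shortest-first: Quaternary (2.58), Triassic (50.502), Carboniferous (60), Devonian (60.3), Ediacaran (96.2), Tonian (280).
The third shortest is Carboniferous at 60 Myr.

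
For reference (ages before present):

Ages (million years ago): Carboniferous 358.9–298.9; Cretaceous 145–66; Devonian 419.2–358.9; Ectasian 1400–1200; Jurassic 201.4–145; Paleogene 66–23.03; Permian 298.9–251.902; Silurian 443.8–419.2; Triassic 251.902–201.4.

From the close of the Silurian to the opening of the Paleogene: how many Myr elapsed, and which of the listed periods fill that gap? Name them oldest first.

353.2 million years; Devonian, Carboniferous, Permian, Triassic, Jurassic, Cretaceous

End of Silurian = 419.2 Ma; start of Paleogene = 66 Ma.
Gap = 419.2 − 66 = 353.2 Myr.
Periods wholly inside 419.2–66 Ma: Devonian (419.2–358.9), Carboniferous (358.9–298.9), Permian (298.9–251.902), Triassic (251.902–201.4), Jurassic (201.4–145), Cretaceous (145–66).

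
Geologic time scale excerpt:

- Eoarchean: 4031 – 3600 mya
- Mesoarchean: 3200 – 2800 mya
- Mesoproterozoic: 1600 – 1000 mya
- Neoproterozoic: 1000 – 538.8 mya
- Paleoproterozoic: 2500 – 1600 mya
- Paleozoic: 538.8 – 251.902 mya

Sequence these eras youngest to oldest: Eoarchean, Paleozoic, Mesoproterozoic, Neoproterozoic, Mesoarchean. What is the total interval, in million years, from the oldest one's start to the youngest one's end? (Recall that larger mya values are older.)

From the excerpt: Eoarchean 4031–3600; Paleozoic 538.8–251.902; Mesoproterozoic 1600–1000; Neoproterozoic 1000–538.8; Mesoarchean 3200–2800 (Ma).
Larger Ma is earlier, so the oldest is Eoarchean and the youngest is Paleozoic; youngest to oldest: Paleozoic, Neoproterozoic, Mesoproterozoic, Mesoarchean, Eoarchean.
Oldest start 4031 minus youngest end 251.902 gives 3779.098 Myr overall.

Paleozoic, Neoproterozoic, Mesoproterozoic, Mesoarchean, Eoarchean; total span 3779.098 Myr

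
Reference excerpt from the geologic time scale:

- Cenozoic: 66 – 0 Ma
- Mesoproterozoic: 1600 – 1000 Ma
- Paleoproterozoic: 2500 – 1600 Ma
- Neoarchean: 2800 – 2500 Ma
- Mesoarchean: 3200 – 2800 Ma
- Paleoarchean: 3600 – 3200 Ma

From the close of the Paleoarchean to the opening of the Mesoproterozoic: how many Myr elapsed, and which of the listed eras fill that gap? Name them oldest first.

The Paleoarchean closes at 3200 Ma and the Mesoproterozoic opens at 1600 Ma, so the interval is 3200 − 1600 = 1600 Myr.
An era fits inside if it starts at or after 3200 Ma and ends at or before 1600 Ma; oldest first that gives Mesoarchean, Neoarchean, Paleoproterozoic.

1600 million years; Mesoarchean, Neoarchean, Paleoproterozoic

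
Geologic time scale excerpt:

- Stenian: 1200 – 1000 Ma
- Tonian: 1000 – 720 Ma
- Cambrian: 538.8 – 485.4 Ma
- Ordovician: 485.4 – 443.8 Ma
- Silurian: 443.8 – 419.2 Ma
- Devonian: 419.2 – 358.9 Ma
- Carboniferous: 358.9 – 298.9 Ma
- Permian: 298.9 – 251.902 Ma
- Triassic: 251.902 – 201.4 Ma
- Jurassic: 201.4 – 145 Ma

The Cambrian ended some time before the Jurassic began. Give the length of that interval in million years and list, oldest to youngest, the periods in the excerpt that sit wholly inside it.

284 million years; Ordovician, Silurian, Devonian, Carboniferous, Permian, Triassic

The Cambrian closes at 485.4 Ma and the Jurassic opens at 201.4 Ma, so the interval is 485.4 − 201.4 = 284 Myr.
A period fits inside if it starts at or after 485.4 Ma and ends at or before 201.4 Ma; oldest first that gives Ordovician, Silurian, Devonian, Carboniferous, Permian, Triassic.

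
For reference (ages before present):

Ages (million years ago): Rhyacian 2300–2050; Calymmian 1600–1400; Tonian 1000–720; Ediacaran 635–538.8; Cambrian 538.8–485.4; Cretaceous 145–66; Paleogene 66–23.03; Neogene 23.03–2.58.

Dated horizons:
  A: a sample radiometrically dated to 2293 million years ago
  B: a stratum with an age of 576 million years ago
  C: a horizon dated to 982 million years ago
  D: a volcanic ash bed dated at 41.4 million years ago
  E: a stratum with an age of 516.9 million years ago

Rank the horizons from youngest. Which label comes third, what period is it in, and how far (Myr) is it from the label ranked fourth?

B, in the Ediacaran; 406 million years to C

Smaller Ma means younger, so youngest first: D 41.4 < E 516.9 < B 576 < C 982 < A 2293.
Counting 3 along gives B (576 Ma); the excerpt puts that inside the Ediacaran, 635–538.8 Ma.
Next in line is C (982 Ma), and 982 − 576 = 406 Myr.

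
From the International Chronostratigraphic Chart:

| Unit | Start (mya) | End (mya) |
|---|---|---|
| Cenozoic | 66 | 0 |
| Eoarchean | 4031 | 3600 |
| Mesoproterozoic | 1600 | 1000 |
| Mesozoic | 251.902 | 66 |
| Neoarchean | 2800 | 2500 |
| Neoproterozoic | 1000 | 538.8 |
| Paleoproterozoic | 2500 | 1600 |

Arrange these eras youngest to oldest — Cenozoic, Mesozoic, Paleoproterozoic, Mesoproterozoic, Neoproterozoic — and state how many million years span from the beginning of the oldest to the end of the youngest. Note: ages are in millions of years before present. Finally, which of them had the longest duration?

Cenozoic → Mesozoic → Neoproterozoic → Mesoproterozoic → Paleoproterozoic; total span 2500 Myr; longest is Paleoproterozoic

Start ages (Ma): Paleoproterozoic 2500, Mesoproterozoic 1600, Neoproterozoic 1000, Mesozoic 251.902, Cenozoic 66.
Ordered youngest to oldest: Cenozoic, Mesozoic, Neoproterozoic, Mesoproterozoic, Paleoproterozoic.
Span = 2500 − 0 = 2500 Myr.
Durations: Neoproterozoic 461.2, Paleoproterozoic 900, Cenozoic 66, Mesozoic 185.902, Mesoproterozoic 600 → longest is Paleoproterozoic (900 Myr).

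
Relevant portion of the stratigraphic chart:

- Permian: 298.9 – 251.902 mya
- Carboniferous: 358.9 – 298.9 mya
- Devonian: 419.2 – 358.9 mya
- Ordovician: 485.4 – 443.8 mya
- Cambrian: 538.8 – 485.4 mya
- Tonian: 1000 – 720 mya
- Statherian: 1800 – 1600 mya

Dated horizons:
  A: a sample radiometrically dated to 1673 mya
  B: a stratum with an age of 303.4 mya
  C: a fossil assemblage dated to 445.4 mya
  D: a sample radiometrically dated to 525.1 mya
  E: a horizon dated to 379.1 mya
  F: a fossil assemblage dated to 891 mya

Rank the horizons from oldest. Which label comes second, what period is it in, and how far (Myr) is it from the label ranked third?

Sorted oldest-first by Ma: A (1673), F (891), D (525.1), C (445.4), E (379.1), B (303.4).
The second oldest is F at 891 Ma, which lies in 1000–720 Ma: the Tonian.
The third oldest is D at 525.1 Ma; separation = |891 − 525.1| = 365.9 Myr.

F, in the Tonian; 365.9 million years to D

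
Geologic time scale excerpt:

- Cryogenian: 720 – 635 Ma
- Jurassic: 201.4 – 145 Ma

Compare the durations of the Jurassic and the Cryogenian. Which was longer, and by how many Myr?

Jurassic: 201.4 − 145 = 56.4 Myr.
Cryogenian: 720 − 635 = 85 Myr.
Difference: 85 − 56.4 = 28.6 Myr, so the Cryogenian was longer.

Cryogenian, by 28.6 million years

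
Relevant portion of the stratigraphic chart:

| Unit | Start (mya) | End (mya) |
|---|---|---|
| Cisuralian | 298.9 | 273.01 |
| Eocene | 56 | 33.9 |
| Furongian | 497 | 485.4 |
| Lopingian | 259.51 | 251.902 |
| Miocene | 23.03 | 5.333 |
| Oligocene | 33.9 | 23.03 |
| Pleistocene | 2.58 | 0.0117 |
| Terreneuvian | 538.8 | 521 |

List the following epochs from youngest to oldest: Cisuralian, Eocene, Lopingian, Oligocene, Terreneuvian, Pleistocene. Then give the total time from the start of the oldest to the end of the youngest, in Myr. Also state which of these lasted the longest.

From the excerpt: Cisuralian 298.9–273.01; Eocene 56–33.9; Lopingian 259.51–251.902; Oligocene 33.9–23.03; Terreneuvian 538.8–521; Pleistocene 2.58–0.0117 (Ma).
Larger Ma is earlier, so the oldest is Terreneuvian and the youngest is Pleistocene; youngest to oldest: Pleistocene, Oligocene, Eocene, Lopingian, Cisuralian, Terreneuvian.
Oldest start 538.8 minus youngest end 0.0117 gives 538.7883 Myr overall.
Individual lengths (start − end): Terreneuvian 17.8; Lopingian 7.608; Eocene 22.1; Pleistocene 2.5683; Cisuralian 25.89; Oligocene 10.87. The largest is Cisuralian at 25.89 Myr.

Pleistocene → Oligocene → Eocene → Lopingian → Cisuralian → Terreneuvian; total span 538.7883 Myr; longest is Cisuralian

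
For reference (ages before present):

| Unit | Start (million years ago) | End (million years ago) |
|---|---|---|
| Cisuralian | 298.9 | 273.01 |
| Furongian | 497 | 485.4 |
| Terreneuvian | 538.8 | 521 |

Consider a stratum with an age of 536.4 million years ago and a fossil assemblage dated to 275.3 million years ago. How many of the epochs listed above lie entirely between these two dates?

1

The older date is 536.4 Ma and the younger is 275.3 Ma.
Epochs with start < 536.4 and end > 275.3 Ma: Furongian (497–485.4).
That is 1 complete epoch.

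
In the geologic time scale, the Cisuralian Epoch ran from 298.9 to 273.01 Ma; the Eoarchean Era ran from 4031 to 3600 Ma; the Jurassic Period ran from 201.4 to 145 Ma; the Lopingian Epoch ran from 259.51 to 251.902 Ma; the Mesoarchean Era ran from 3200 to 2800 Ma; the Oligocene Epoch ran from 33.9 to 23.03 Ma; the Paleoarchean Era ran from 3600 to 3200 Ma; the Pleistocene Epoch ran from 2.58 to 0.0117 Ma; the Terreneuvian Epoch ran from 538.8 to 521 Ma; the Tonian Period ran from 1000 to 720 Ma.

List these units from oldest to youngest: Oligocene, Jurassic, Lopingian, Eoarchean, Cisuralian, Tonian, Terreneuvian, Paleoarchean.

Eoarchean, Paleoarchean, Tonian, Terreneuvian, Cisuralian, Lopingian, Jurassic, Oligocene

The oldest of these is Eoarchean (starts 4031 Ma) and the youngest is Oligocene (ends 23.03 Ma).
In between, by decreasing start age: Paleoarchean (3600), Tonian (1000), Terreneuvian (538.8), Cisuralian (298.9), Lopingian (259.51), Jurassic (201.4).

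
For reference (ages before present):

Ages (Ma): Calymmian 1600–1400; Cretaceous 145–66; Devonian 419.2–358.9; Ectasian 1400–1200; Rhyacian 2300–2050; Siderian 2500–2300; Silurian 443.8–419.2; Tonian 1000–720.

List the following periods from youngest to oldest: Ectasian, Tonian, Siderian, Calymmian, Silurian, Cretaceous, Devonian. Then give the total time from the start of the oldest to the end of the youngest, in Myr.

Cretaceous, Devonian, Silurian, Tonian, Ectasian, Calymmian, Siderian; total span 2434 Myr

From the excerpt: Ectasian 1400–1200; Tonian 1000–720; Siderian 2500–2300; Calymmian 1600–1400; Silurian 443.8–419.2; Cretaceous 145–66; Devonian 419.2–358.9 (Ma).
Larger Ma is earlier, so the oldest is Siderian and the youngest is Cretaceous; youngest to oldest: Cretaceous, Devonian, Silurian, Tonian, Ectasian, Calymmian, Siderian.
Oldest start 2500 minus youngest end 66 gives 2434 Myr overall.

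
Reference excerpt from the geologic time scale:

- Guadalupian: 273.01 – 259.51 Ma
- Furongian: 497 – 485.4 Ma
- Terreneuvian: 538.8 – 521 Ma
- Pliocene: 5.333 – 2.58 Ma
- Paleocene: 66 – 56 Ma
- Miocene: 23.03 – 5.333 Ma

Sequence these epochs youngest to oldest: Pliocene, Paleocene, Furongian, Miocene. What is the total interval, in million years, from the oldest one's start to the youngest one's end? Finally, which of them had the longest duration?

From the excerpt: Pliocene 5.333–2.58; Paleocene 66–56; Furongian 497–485.4; Miocene 23.03–5.333 (Ma).
Larger Ma is earlier, so the oldest is Furongian and the youngest is Pliocene; youngest to oldest: Pliocene, Miocene, Paleocene, Furongian.
Oldest start 497 minus youngest end 2.58 gives 494.42 Myr overall.
Individual lengths (start − end): Paleocene 10; Miocene 17.697; Pliocene 2.753; Furongian 11.6. The largest is Miocene at 17.697 Myr.

Pliocene, Miocene, Paleocene, Furongian; total span 494.42 Myr; longest is Miocene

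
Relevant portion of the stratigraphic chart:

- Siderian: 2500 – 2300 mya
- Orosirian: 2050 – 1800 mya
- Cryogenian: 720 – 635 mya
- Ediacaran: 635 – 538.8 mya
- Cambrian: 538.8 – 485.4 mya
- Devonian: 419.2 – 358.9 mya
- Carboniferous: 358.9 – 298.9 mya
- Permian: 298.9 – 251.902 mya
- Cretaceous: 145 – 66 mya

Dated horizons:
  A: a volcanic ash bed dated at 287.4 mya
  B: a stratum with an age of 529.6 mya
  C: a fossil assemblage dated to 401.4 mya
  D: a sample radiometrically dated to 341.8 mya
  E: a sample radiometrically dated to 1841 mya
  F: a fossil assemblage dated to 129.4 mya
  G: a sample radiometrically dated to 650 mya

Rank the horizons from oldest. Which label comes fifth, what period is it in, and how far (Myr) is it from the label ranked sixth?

D, in the Carboniferous; 54.4 million years to A

Larger Ma means older, so oldest first: E 1841 > G 650 > B 529.6 > C 401.4 > D 341.8 > A 287.4 > F 129.4.
Counting 5 along gives D (341.8 Ma); the excerpt puts that inside the Carboniferous, 358.9–298.9 Ma.
Next in line is A (287.4 Ma), and 341.8 − 287.4 = 54.4 Myr.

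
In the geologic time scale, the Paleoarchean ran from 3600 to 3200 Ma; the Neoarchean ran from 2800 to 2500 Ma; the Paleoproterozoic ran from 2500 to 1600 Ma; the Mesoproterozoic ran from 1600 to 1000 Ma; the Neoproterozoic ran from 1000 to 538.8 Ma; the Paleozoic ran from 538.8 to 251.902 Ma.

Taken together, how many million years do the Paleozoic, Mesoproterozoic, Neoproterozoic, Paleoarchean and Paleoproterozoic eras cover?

2648.098 million years

Duration is start − end for each: (538.8 − 251.902) + (1600 − 1000) + (1000 − 538.8) + (3600 − 3200) + (2500 − 1600).
That is 286.898 + 600 + 461.2 + 400 + 900, which totals 2648.098 million years.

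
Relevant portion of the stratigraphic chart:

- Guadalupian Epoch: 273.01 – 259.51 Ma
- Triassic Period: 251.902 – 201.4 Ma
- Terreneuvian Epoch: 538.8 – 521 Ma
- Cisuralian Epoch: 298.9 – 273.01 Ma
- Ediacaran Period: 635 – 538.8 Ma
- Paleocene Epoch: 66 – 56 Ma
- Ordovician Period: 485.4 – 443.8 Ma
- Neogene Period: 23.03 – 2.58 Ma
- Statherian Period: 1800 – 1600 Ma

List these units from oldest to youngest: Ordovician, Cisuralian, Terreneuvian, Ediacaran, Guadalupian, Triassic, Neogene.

Ediacaran, Terreneuvian, Ordovician, Cisuralian, Guadalupian, Triassic, Neogene

The oldest of these is Ediacaran (starts 635 Ma) and the youngest is Neogene (ends 2.58 Ma).
In between, by decreasing start age: Terreneuvian (538.8), Ordovician (485.4), Cisuralian (298.9), Guadalupian (273.01), Triassic (251.902).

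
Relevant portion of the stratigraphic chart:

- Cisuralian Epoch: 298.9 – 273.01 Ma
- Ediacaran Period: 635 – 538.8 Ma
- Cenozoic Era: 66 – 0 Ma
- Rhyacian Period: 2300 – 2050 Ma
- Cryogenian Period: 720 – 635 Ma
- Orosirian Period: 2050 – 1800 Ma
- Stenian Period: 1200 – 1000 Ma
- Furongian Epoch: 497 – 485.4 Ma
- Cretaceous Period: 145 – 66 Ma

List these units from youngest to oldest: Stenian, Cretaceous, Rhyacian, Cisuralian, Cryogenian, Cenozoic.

Cenozoic, then Cretaceous, then Cisuralian, then Cryogenian, then Stenian, then Rhyacian

The oldest of these is Rhyacian (starts 2300 Ma) and the youngest is Cenozoic (ends 0 Ma).
In between, by decreasing start age: Stenian (1200), Cryogenian (720), Cisuralian (298.9), Cretaceous (145).
Listing youngest first means reversing that sequence.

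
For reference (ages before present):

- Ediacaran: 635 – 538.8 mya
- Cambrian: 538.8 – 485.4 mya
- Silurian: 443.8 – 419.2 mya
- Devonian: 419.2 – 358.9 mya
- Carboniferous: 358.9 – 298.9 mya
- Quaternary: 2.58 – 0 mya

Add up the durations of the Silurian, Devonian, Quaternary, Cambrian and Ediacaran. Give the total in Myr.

237.08 million years

Duration is start − end for each: (443.8 − 419.2) + (419.2 − 358.9) + (2.58 − 0) + (538.8 − 485.4) + (635 − 538.8).
That is 24.6 + 60.3 + 2.58 + 53.4 + 96.2, which totals 237.08 million years.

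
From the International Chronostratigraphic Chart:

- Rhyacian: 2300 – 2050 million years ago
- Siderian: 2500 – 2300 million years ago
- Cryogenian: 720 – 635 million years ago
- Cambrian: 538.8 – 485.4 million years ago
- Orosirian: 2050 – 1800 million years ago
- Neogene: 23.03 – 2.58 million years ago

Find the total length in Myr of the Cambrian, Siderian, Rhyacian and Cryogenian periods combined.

Duration is start − end for each: (538.8 − 485.4) + (2500 − 2300) + (2300 − 2050) + (720 − 635).
That is 53.4 + 200 + 250 + 85, which totals 588.4 million years.

588.4 million years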